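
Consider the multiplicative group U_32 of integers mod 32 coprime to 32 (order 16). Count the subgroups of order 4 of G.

|G| = 16 and 4 | 16, so subgroups of order 4 are possible by Lagrange.
The subgroups of order 4 are: {1, 15, 17, 31}; {1, 7, 17, 23}; {1, 9, 17, 25}.
So G has 3 subgroups of order 4.

3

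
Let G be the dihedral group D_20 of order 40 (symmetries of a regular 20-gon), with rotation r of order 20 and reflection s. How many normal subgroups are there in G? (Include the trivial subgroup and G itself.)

G has 48 subgroups. Checking conjugation-invariance by order — order 1: 1/1 normal; order 2: 1/21 normal; order 4: 1/11 normal; order 5: 1/1 normal; order 8: 0/5 normal; order 10: 1/5 normal; order 20: 3/3 normal; order 40: 1/1 normal.
Total normal subgroups: 9.

9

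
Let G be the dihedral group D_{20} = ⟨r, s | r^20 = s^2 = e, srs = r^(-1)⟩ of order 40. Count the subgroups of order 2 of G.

21

|G| = 40 and 2 | 40, so subgroups of order 2 are possible by Lagrange.
The subgroups of order 2 are: {e, r^10}; {e, r^10s}; {e, r^11s}; {e, r^12s}; … (21 in all).
So G has 21 subgroups of order 2.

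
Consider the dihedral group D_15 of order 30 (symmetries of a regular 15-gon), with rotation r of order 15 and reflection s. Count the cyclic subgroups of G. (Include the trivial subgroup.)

Each element a generates a cyclic subgroup ⟨a⟩; distinct elements may generate the same one (a cyclic group of order d has φ(d) generators).
Cyclic subgroups by order — order 1: 1; order 2: 15; order 3: 1; order 5: 1; order 15: 1.
Total: 19.

19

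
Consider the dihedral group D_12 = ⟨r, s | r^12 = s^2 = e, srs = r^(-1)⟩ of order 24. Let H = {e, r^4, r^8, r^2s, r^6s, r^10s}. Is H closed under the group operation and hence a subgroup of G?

|H| = 6 divides |G| = 24, consistent with Lagrange.
H contains the identity, every element's inverse is in H, and H is closed under ·: it is a subgroup.

Yes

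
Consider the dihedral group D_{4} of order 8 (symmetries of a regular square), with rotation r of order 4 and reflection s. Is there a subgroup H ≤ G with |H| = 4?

Yes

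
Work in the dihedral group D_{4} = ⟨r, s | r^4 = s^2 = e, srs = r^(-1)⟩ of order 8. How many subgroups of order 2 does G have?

5

|G| = 8 and 2 | 8, so subgroups of order 2 are possible by Lagrange.
The subgroups of order 2 are: {e, r^2}; {e, r^2s}; {e, r^3s}; {e, rs}; … (5 in all).
So G has 5 subgroups of order 2.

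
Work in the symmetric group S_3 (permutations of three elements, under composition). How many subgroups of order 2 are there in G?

3

|G| = 6 and 2 | 6, so subgroups of order 2 are possible by Lagrange.
The subgroups of order 2 are: {e, (1 2)}; {e, (1 3)}; {e, (2 3)}.
So G has 3 subgroups of order 2.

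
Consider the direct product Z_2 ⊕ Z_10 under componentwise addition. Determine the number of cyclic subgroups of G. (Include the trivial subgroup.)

A cyclic subgroup of order d is generated by each of its φ(d) elements of order d, so the cyclic subgroups of order d number (#elements of order d)/φ(d).
Cyclic subgroups by order — order 1: 1; order 2: 3; order 5: 1; order 10: 3.
Total: 8.

8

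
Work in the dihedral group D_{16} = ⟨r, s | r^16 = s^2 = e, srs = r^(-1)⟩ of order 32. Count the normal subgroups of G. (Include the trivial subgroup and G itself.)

G has 36 subgroups. Checking conjugation-invariance by order — order 1: 1/1 normal; order 2: 1/17 normal; order 4: 1/9 normal; order 8: 1/5 normal; order 16: 3/3 normal; order 32: 1/1 normal.
Total normal subgroups: 8.

8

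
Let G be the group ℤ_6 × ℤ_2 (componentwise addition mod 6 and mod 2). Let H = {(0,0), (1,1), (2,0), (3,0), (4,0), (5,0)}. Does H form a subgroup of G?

(5,0) ∈ H but its inverse (1,0) ∉ H, so H is not a subgroup.

No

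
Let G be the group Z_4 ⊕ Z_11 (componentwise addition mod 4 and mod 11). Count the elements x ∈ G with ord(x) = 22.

An element (a,b) has order lcm(ord(a), ord(b)); count pairs with lcm equal to 22.
Enumerating gives 10 such elements.

10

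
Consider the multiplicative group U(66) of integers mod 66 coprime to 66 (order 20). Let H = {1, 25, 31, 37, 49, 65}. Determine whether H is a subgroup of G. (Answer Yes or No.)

|H| = 6 does not divide |G| = 20, so by Lagrange H is not a subgroup.

No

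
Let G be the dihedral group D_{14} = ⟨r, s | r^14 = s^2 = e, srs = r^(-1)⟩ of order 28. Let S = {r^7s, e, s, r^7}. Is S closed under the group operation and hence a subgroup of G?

|S| = 4 divides |G| = 28, consistent with Lagrange.
S contains the identity, every element's inverse is in S, and S is closed under ·: it is a subgroup.

Yes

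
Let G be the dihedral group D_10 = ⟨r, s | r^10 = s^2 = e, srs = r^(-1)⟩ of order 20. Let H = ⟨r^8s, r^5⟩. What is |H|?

4

|⟨r^8s⟩| = 2 and |⟨r^5⟩| = 2, so |H| is a multiple of lcm(2, 2) = 2 and divides |G| = 20.
Closing under the operation: H = {e, r^5, r^3s, r^8s}, so |H| = 4.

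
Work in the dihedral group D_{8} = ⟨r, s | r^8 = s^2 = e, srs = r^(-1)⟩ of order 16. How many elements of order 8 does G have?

4

The elements of order 8 are: r, r^3, r^5, r^7.
That's 4.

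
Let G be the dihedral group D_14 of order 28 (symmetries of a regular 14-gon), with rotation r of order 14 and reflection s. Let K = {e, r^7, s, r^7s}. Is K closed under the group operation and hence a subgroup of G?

Yes

|K| = 4 divides |G| = 28, consistent with Lagrange.
K contains the identity, every element's inverse is in K, and K is closed under ·: it is a subgroup.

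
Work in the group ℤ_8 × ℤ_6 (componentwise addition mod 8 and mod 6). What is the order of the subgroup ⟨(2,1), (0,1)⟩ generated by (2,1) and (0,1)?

24

|⟨(2,1)⟩| = 12 and |⟨(0,1)⟩| = 6, so |H| is a multiple of lcm(12, 6) = 12 and divides |G| = 48.
Closing under the operation: H = {(0,0), (0,1), (0,2), (0,3), (0,4), (0,5), (2,0), (2,1), (2,2), (2,3), (2,4), (2,5), (4,0), (4,1), (4,2), (4,3), (4,4), (4,5), (6,0), (6,1), (6,2), (6,3), (6,4), (6,5)}, so |H| = 24.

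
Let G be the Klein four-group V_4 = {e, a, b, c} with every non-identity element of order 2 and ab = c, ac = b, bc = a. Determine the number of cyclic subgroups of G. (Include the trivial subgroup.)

4

A cyclic subgroup of order d is generated by each of its φ(d) elements of order d, so the cyclic subgroups of order d number (#elements of order d)/φ(d).
Cyclic subgroups by order — order 1: 1; order 2: 3.
Total: 4.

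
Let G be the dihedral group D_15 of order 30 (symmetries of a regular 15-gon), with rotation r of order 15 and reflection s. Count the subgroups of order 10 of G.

3

|G| = 30 and 10 | 30, so subgroups of order 10 are possible by Lagrange.
The subgroups of order 10 are: {e, r^3, r^6, r^9, r^12, rs, r^4s, r^7s, r^10s, r^13s}; {e, r^3, r^6, r^9, r^12, r^2s, r^5s, r^8s, r^11s, r^14s}; {e, r^3, r^6, r^9, r^12, s, r^3s, r^6s, r^9s, r^12s}.
So G has 3 subgroups of order 10.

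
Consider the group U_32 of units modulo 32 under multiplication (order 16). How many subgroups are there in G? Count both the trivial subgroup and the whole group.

11

|G| = 16, so by Lagrange every subgroup order divides 16. Divisors: 1, 2, 4, 8, 16.
Subgroups by order — order 1: 1; order 2: 3; order 4: 3; order 8: 3; order 16: 1.
Total: 1 + 3 + 3 + 3 + 1 = 11.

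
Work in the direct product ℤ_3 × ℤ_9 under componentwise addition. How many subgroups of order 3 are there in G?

4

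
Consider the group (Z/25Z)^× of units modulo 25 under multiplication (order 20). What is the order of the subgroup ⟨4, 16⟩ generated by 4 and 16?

|⟨4⟩| = 10 and |⟨16⟩| = 5, so |H| is a multiple of lcm(10, 5) = 10 and divides |G| = 20.
Closing under the operation: H = {1, 4, 6, 9, 11, 14, 16, 19, 21, 24}, so |H| = 10.

10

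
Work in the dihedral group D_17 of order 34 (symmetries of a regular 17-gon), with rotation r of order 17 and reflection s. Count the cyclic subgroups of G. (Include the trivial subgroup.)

Each element a generates a cyclic subgroup ⟨a⟩; distinct elements may generate the same one (a cyclic group of order d has φ(d) generators).
Cyclic subgroups by order — order 1: 1; order 2: 17; order 17: 1.
Total: 19.

19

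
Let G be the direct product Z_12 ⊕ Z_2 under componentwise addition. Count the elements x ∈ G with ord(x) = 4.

4

An element (a,b) has order lcm(ord(a), ord(b)); count pairs with lcm equal to 4.
Enumerating gives 4 such elements.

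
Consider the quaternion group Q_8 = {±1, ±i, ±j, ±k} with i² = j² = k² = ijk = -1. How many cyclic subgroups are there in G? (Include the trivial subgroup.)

5

Each element a generates a cyclic subgroup ⟨a⟩; distinct elements may generate the same one (a cyclic group of order d has φ(d) generators).
Cyclic subgroups by order — order 1: 1; order 2: 1; order 4: 3.
Total: 5.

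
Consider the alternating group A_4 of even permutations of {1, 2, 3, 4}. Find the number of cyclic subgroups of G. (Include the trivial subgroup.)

8

Group the elements of G by the cyclic subgroup they generate; each cyclic subgroup of order d accounts for φ(d) elements.
Cyclic subgroups by order — order 1: 1; order 2: 3; order 3: 4.
Total: 8.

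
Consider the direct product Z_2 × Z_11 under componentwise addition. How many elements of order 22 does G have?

An element (a,b) has order lcm(ord(a), ord(b)); count pairs with lcm equal to 22.
Enumerating gives 10 such elements.

10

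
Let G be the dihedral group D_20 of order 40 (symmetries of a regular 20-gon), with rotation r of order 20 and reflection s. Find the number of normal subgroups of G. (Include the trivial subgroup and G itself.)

9

G has 48 subgroups. Checking conjugation-invariance by order — order 1: 1/1 normal; order 2: 1/21 normal; order 4: 1/11 normal; order 5: 1/1 normal; order 8: 0/5 normal; order 10: 1/5 normal; order 20: 3/3 normal; order 40: 1/1 normal.
Total normal subgroups: 9.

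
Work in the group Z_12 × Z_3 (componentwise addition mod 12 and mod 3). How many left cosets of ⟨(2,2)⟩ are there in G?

6

|⟨(2,2)⟩| = 6 and |G| = 36.
By Lagrange, [G : H] = |G|/|H| = 36/6 = 6.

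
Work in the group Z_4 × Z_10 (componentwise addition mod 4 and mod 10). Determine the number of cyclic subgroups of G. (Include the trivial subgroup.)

12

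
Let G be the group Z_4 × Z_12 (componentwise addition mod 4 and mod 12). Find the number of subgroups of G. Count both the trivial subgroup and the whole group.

30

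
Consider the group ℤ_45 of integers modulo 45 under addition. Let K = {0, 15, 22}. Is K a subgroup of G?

22 ∈ K but its inverse 23 ∉ K, so K is not a subgroup.

No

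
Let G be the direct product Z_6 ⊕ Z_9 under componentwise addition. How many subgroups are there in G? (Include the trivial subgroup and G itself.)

20

|G| = 54, so by Lagrange every subgroup order divides 54. Divisors: 1, 2, 3, 6, 9, 18, 27, 54.
Subgroups by order — order 1: 1; order 2: 1; order 3: 4; order 6: 4; order 9: 4; order 18: 4; order 27: 1; order 54: 1.
Total: 1 + 1 + 4 + 4 + 4 + 4 + 1 + 1 = 20.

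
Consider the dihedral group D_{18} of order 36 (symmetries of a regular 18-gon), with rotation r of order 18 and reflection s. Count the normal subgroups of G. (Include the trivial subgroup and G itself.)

9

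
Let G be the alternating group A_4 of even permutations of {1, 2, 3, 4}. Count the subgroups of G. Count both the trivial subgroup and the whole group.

|G| = 12, so by Lagrange every subgroup order divides 12. Divisors: 1, 2, 3, 4, 6, 12.
Subgroups by order — order 1: 1; order 2: 3; order 3: 4; order 4: 1; order 6: 0; order 12: 1.
Total: 1 + 3 + 4 + 1 + 0 + 1 = 10.

10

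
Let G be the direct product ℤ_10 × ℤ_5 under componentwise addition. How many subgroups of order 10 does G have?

6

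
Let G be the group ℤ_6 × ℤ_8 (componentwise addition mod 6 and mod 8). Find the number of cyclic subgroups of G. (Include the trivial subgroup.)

Each element a generates a cyclic subgroup ⟨a⟩; distinct elements may generate the same one (a cyclic group of order d has φ(d) generators).
Cyclic subgroups by order — order 1: 1; order 2: 3; order 3: 1; order 4: 2; order 6: 3; order 8: 2; order 12: 2; order 24: 2.
Total: 16.

16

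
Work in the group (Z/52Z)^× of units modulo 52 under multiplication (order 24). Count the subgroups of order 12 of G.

3

|G| = 24 and 12 | 24, so subgroups of order 12 are possible by Lagrange.
The subgroups of order 12 are: {1, 7, 9, 11, 15, 17, 19, 25, 29, 31, 47, 49}; {1, 5, 9, 17, 21, 25, 29, 33, 37, 41, 45, 49}; {1, 3, 9, 17, 23, 25, 27, 29, 35, 43, 49, 51}.
So G has 3 subgroups of order 12.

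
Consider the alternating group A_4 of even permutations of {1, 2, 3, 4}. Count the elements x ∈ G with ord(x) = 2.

3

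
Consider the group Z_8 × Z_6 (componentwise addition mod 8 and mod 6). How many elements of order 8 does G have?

An element (a,b) has order lcm(ord(a), ord(b)); count pairs with lcm equal to 8.
Enumerating gives 8 such elements.

8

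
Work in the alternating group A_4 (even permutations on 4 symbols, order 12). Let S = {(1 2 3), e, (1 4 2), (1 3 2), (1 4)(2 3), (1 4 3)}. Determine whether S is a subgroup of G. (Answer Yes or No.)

No

(1 4 3) ∈ S but its inverse (1 3 4) ∉ S, so S is not a subgroup.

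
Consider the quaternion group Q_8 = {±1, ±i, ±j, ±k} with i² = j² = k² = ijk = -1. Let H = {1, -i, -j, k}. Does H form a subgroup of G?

-i ∈ H but its inverse i ∉ H, so H is not a subgroup.

No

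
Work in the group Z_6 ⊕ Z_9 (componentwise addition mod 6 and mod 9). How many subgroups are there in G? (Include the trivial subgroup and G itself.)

|G| = 54, so by Lagrange every subgroup order divides 54. Divisors: 1, 2, 3, 6, 9, 18, 27, 54.
Subgroups by order — order 1: 1; order 2: 1; order 3: 4; order 6: 4; order 9: 4; order 18: 4; order 27: 1; order 54: 1.
Total: 1 + 1 + 4 + 4 + 4 + 4 + 1 + 1 = 20.

20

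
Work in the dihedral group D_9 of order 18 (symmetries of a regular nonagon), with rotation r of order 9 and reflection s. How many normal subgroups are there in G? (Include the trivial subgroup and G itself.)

G has 16 subgroups. Checking conjugation-invariance by order — order 1: 1/1 normal; order 2: 0/9 normal; order 3: 1/1 normal; order 6: 0/3 normal; order 9: 1/1 normal; order 18: 1/1 normal.
Total normal subgroups: 4.

4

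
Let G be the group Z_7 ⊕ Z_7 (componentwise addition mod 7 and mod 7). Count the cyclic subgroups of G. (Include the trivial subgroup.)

A cyclic subgroup of order d is generated by each of its φ(d) elements of order d, so the cyclic subgroups of order d number (#elements of order d)/φ(d).
Cyclic subgroups by order — order 1: 1; order 7: 8.
Total: 9.

9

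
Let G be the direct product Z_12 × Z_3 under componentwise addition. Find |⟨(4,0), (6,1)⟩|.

18

|⟨(4,0)⟩| = 3 and |⟨(6,1)⟩| = 6, so |H| is a multiple of lcm(3, 6) = 6 and divides |G| = 36.
Closing under the operation: H = {(0,0), (0,1), (0,2), (2,0), (2,1), (2,2), (4,0), (4,1), (4,2), (6,0), (6,1), (6,2), (8,0), (8,1), (8,2), (10,0), (10,1), (10,2)}, so |H| = 18.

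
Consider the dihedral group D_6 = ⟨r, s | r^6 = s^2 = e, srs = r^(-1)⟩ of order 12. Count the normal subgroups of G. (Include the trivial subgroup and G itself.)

G has 16 subgroups. Checking conjugation-invariance by order — order 1: 1/1 normal; order 2: 1/7 normal; order 3: 1/1 normal; order 4: 0/3 normal; order 6: 3/3 normal; order 12: 1/1 normal.
Total normal subgroups: 7.

7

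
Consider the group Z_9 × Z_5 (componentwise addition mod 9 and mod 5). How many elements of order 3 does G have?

An element (a,b) has order lcm(ord(a), ord(b)); count pairs with lcm equal to 3.
Enumerating gives 2 such elements.

2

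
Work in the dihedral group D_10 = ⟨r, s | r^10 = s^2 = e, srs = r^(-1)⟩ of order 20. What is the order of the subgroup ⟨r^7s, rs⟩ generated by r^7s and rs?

|⟨r^7s⟩| = 2 and |⟨rs⟩| = 2, so |H| is a multiple of lcm(2, 2) = 2 and divides |G| = 20.
Closing under the operation: H = {e, r^2, r^4, r^6, r^8, rs, r^3s, r^5s, r^7s, r^9s}, so |H| = 10.

10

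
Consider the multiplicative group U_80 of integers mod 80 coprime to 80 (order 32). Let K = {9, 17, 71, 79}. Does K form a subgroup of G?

The identity 1 ∉ K, so K is not a subgroup.

No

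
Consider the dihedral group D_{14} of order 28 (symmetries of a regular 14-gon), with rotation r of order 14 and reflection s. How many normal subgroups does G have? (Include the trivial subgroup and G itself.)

G has 28 subgroups. Checking conjugation-invariance by order — order 1: 1/1 normal; order 2: 1/15 normal; order 4: 0/7 normal; order 7: 1/1 normal; order 14: 3/3 normal; order 28: 1/1 normal.
Total normal subgroups: 7.

7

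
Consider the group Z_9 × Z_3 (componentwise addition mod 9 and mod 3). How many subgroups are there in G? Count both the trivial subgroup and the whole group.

10

|G| = 27, so by Lagrange every subgroup order divides 27. Divisors: 1, 3, 9, 27.
Subgroups by order — order 1: 1; order 3: 4; order 9: 4; order 27: 1.
Total: 1 + 4 + 4 + 1 = 10.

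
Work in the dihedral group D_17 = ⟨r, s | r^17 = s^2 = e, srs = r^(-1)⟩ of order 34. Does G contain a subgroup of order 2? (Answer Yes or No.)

Yes

2 | 34. A subgroup of order 2 is {e, r^10s}.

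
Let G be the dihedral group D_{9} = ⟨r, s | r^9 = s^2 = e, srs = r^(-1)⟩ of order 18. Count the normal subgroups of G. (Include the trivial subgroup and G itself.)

4

G has 16 subgroups. Checking conjugation-invariance by order — order 1: 1/1 normal; order 2: 0/9 normal; order 3: 1/1 normal; order 6: 0/3 normal; order 9: 1/1 normal; order 18: 1/1 normal.
Total normal subgroups: 4.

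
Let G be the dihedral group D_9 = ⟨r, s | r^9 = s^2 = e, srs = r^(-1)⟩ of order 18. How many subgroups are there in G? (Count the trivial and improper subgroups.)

|G| = 18, so by Lagrange every subgroup order divides 18. Divisors: 1, 2, 3, 6, 9, 18.
Subgroups by order — order 1: 1; order 2: 9; order 3: 1; order 6: 3; order 9: 1; order 18: 1.
Total: 1 + 9 + 1 + 3 + 1 + 1 = 16.

16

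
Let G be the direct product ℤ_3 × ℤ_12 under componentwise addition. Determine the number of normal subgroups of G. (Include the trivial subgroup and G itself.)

18

G is abelian, so every subgroup is normal.
G has 18 subgroups in total, hence 18 normal subgroups.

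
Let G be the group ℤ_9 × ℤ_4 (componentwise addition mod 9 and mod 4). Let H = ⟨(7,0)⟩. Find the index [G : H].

4

|⟨(7,0)⟩| = 9 and |G| = 36.
By Lagrange, [G : H] = |G|/|H| = 36/9 = 4.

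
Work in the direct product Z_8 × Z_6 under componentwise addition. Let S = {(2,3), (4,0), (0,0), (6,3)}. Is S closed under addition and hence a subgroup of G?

|S| = 4 divides |G| = 48, consistent with Lagrange.
S contains the identity, every element's inverse is in S, and S is closed under +: it is a subgroup.
In fact S = ⟨(2,3)⟩.

Yes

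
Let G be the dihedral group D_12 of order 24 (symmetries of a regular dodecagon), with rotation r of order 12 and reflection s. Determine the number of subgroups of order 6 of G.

|G| = 24 and 6 | 24, so subgroups of order 6 are possible by Lagrange.
The subgroups of order 6 are: {e, r^2, r^4, r^6, r^8, r^10}; {e, r^4, r^8, r^2s, r^6s, r^10s}; {e, r^4, r^8, r^3s, r^7s, r^11s}; {e, r^4, r^8, s, r^4s, r^8s}; … (5 in all).
So G has 5 subgroups of order 6.

5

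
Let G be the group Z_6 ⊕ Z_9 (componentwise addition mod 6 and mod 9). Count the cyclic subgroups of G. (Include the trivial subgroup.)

16

A cyclic subgroup of order d is generated by each of its φ(d) elements of order d, so the cyclic subgroups of order d number (#elements of order d)/φ(d).
Cyclic subgroups by order — order 1: 1; order 2: 1; order 3: 4; order 6: 4; order 9: 3; order 18: 3.
Total: 16.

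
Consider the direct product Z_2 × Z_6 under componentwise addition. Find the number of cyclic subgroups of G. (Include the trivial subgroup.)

Group the elements of G by the cyclic subgroup they generate; each cyclic subgroup of order d accounts for φ(d) elements.
Cyclic subgroups by order — order 1: 1; order 2: 3; order 3: 1; order 6: 3.
Total: 8.

8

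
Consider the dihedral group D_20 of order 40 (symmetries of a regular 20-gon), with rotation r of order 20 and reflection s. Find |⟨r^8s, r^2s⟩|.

20

|⟨r^8s⟩| = 2 and |⟨r^2s⟩| = 2, so |H| is a multiple of lcm(2, 2) = 2 and divides |G| = 40.
Closing under the operation: H = {e, r^2, r^4, r^6, r^8, r^10, r^12, r^14, r^16, r^18, s, r^2s, r^4s, r^6s, r^8s, r^10s, r^12s, r^14s, r^16s, r^18s}, so |H| = 20.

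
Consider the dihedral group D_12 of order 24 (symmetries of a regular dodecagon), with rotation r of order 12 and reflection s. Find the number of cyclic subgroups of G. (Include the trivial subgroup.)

Each element a generates a cyclic subgroup ⟨a⟩; distinct elements may generate the same one (a cyclic group of order d has φ(d) generators).
Cyclic subgroups by order — order 1: 1; order 2: 13; order 3: 1; order 4: 1; order 6: 1; order 12: 1.
Total: 18.

18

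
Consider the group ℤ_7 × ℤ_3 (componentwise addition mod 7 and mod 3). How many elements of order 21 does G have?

An element (a,b) has order lcm(ord(a), ord(b)); count pairs with lcm equal to 21.
Enumerating gives 12 such elements.

12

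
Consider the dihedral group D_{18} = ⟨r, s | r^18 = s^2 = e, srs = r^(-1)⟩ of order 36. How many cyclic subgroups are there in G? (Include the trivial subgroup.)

A cyclic subgroup of order d is generated by each of its φ(d) elements of order d, so the cyclic subgroups of order d number (#elements of order d)/φ(d).
Cyclic subgroups by order — order 1: 1; order 2: 19; order 3: 1; order 6: 1; order 9: 1; order 18: 1.
Total: 24.

24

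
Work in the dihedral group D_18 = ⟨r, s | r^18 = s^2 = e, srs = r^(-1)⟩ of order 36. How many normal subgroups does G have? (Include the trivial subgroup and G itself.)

9

G has 45 subgroups. Checking conjugation-invariance by order — order 1: 1/1 normal; order 2: 1/19 normal; order 3: 1/1 normal; order 4: 0/9 normal; order 6: 1/7 normal; order 9: 1/1 normal; order 12: 0/3 normal; order 18: 3/3 normal; order 36: 1/1 normal.
Total normal subgroups: 9.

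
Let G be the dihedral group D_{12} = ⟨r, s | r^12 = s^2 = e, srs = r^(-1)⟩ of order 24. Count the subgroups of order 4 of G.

|G| = 24 and 4 | 24, so subgroups of order 4 are possible by Lagrange.
The subgroups of order 4 are: {e, r^6, r^4s, r^10s}; {e, r^6, r^5s, r^11s}; {e, r^6, r^2s, r^8s}; {e, r^3, r^6, r^9}; … (7 in all).
So G has 7 subgroups of order 4.

7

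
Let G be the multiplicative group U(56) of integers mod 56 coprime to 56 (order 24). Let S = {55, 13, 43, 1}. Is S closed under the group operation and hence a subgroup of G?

|S| = 4 divides |G| = 24, consistent with Lagrange.
S contains the identity, every element's inverse is in S, and S is closed under ·: it is a subgroup.

Yes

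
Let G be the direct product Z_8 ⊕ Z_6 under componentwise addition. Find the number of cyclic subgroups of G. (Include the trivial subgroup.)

Each element a generates a cyclic subgroup ⟨a⟩; distinct elements may generate the same one (a cyclic group of order d has φ(d) generators).
Cyclic subgroups by order — order 1: 1; order 2: 3; order 3: 1; order 4: 2; order 6: 3; order 8: 2; order 12: 2; order 24: 2.
Total: 16.

16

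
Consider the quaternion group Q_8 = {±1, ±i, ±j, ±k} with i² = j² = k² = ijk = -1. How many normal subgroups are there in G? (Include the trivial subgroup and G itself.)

G has 6 subgroups. Checking conjugation-invariance by order — order 1: 1/1 normal; order 2: 1/1 normal; order 4: 3/3 normal; order 8: 1/1 normal.
Total normal subgroups: 6.

6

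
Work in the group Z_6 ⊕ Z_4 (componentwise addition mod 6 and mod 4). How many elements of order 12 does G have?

An element (a,b) has order lcm(ord(a), ord(b)); count pairs with lcm equal to 12.
Enumerating gives 8 such elements.

8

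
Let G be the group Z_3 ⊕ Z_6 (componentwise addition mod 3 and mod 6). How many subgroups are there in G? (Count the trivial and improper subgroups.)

|G| = 18, so by Lagrange every subgroup order divides 18. Divisors: 1, 2, 3, 6, 9, 18.
Subgroups by order — order 1: 1; order 2: 1; order 3: 4; order 6: 4; order 9: 1; order 18: 1.
Total: 1 + 1 + 4 + 4 + 1 + 1 = 12.

12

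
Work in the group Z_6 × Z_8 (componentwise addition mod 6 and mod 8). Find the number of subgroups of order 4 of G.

3

|G| = 48 and 4 | 48, so subgroups of order 4 are possible by Lagrange.
The subgroups of order 4 are: {(0,0), (0,2), (0,4), (0,6)}; {(0,0), (0,4), (3,0), (3,4)}; {(0,0), (0,4), (3,2), (3,6)}.
So G has 3 subgroups of order 4.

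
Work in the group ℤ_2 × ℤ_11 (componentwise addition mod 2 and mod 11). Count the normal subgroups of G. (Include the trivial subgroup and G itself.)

4

G is abelian, so every subgroup is normal.
G has 4 subgroups in total, hence 4 normal subgroups.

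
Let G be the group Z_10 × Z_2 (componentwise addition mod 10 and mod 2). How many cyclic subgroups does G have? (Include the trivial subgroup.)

Each element a generates a cyclic subgroup ⟨a⟩; distinct elements may generate the same one (a cyclic group of order d has φ(d) generators).
Cyclic subgroups by order — order 1: 1; order 2: 3; order 5: 1; order 10: 3.
Total: 8.

8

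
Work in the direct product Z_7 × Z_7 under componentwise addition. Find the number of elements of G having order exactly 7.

48

An element (a,b) has order lcm(ord(a), ord(b)); count pairs with lcm equal to 7.
Enumerating gives 48 such elements.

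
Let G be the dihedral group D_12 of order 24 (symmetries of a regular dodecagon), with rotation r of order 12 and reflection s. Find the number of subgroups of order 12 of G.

|G| = 24 and 12 | 24, so subgroups of order 12 are possible by Lagrange.
The subgroups of order 12 are: {e, r, r^2, r^3, r^4, r^5, r^6, r^7, r^8, r^9, r^10, r^11}; {e, r^2, r^4, r^6, r^8, r^10, s, r^2s, r^4s, r^6s, r^8s, r^10s}; {e, r^2, r^4, r^6, r^8, r^10, rs, r^3s, r^5s, r^7s, r^9s, r^11s}.
So G has 3 subgroups of order 12.

3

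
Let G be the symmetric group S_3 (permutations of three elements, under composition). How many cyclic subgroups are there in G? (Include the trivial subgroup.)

5

Each element a generates a cyclic subgroup ⟨a⟩; distinct elements may generate the same one (a cyclic group of order d has φ(d) generators).
Cyclic subgroups by order — order 1: 1; order 2: 3; order 3: 1.
Total: 5.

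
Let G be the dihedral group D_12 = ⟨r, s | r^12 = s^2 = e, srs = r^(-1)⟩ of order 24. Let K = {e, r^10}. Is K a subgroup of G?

No

r^10 ∈ K but its inverse r^2 ∉ K, so K is not a subgroup.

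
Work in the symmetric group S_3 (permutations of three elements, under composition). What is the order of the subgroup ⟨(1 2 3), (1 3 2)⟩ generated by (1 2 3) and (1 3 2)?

|⟨(1 2 3)⟩| = 3 and |⟨(1 3 2)⟩| = 3, so |H| is a multiple of lcm(3, 3) = 3 and divides |G| = 6.
Closing under the operation: H = {e, (1 2 3), (1 3 2)}, so |H| = 3.

3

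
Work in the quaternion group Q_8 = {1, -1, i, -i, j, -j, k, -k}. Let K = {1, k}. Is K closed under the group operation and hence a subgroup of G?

No

k ∈ K but its inverse -k ∉ K, so K is not a subgroup.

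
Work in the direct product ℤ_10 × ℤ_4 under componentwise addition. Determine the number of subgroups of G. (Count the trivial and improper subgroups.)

|G| = 40, so by Lagrange every subgroup order divides 40. Divisors: 1, 2, 4, 5, 8, 10, 20, 40.
Subgroups by order — order 1: 1; order 2: 3; order 4: 3; order 5: 1; order 8: 1; order 10: 3; order 20: 3; order 40: 1.
Total: 1 + 3 + 3 + 1 + 1 + 3 + 3 + 1 = 16.

16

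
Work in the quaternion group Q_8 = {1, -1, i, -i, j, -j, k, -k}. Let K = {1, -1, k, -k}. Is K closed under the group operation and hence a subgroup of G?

Yes

|K| = 4 divides |G| = 8, consistent with Lagrange.
K contains the identity, every element's inverse is in K, and K is closed under ·: it is a subgroup.
In fact K = ⟨-k⟩.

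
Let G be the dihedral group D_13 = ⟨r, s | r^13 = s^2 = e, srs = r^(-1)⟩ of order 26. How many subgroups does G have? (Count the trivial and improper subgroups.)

16

|G| = 26, so by Lagrange every subgroup order divides 26. Divisors: 1, 2, 13, 26.
Subgroups by order — order 1: 1; order 2: 13; order 13: 1; order 26: 1.
Total: 1 + 13 + 1 + 1 = 16.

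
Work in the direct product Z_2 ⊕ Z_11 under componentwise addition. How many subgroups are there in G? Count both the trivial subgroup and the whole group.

|G| = 22, so by Lagrange every subgroup order divides 22. Divisors: 1, 2, 11, 22.
Subgroups by order — order 1: 1; order 2: 1; order 11: 1; order 22: 1.
Total: 1 + 1 + 1 + 1 = 4.

4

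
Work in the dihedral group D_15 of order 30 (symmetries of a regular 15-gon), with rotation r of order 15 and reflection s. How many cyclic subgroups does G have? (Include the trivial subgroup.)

A cyclic subgroup of order d is generated by each of its φ(d) elements of order d, so the cyclic subgroups of order d number (#elements of order d)/φ(d).
Cyclic subgroups by order — order 1: 1; order 2: 15; order 3: 1; order 5: 1; order 15: 1.
Total: 19.

19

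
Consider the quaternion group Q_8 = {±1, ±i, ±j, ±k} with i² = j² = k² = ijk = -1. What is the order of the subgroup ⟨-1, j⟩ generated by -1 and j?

4

|⟨-1⟩| = 2 and |⟨j⟩| = 4, so |H| is a multiple of lcm(2, 4) = 4 and divides |G| = 8.
Closing under the operation: H = {1, -1, j, -j}, so |H| = 4.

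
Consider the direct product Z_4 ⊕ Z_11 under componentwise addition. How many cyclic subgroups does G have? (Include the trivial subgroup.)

Group the elements of G by the cyclic subgroup they generate; each cyclic subgroup of order d accounts for φ(d) elements.
Cyclic subgroups by order — order 1: 1; order 2: 1; order 4: 1; order 11: 1; order 22: 1; order 44: 1.
Total: 6.

6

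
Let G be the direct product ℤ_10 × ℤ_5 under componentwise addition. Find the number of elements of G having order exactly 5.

24

An element (a,b) has order lcm(ord(a), ord(b)); count pairs with lcm equal to 5.
Enumerating gives 24 such elements.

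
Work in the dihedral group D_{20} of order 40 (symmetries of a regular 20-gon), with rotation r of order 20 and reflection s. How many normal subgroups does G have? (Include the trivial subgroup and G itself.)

9

G has 48 subgroups. Checking conjugation-invariance by order — order 1: 1/1 normal; order 2: 1/21 normal; order 4: 1/11 normal; order 5: 1/1 normal; order 8: 0/5 normal; order 10: 1/5 normal; order 20: 3/3 normal; order 40: 1/1 normal.
Total normal subgroups: 9.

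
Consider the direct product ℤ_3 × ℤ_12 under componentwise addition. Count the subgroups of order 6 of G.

4

|G| = 36 and 6 | 36, so subgroups of order 6 are possible by Lagrange.
The subgroups of order 6 are: {(0,0), (0,2), (0,4), (0,6), (0,8), (0,10)}; {(0,0), (0,6), (1,0), (1,6), (2,0), (2,6)}; {(0,0), (0,6), (1,4), (1,10), (2,2), (2,8)}; {(0,0), (0,6), (1,2), (1,8), (2,4), (2,10)}.
So G has 4 subgroups of order 6.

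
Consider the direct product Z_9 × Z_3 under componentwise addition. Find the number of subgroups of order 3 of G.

4

|G| = 27 and 3 | 27, so subgroups of order 3 are possible by Lagrange.
The subgroups of order 3 are: {(0,0), (0,1), (0,2)}; {(0,0), (3,0), (6,0)}; {(0,0), (3,1), (6,2)}; {(0,0), (3,2), (6,1)}.
So G has 4 subgroups of order 3.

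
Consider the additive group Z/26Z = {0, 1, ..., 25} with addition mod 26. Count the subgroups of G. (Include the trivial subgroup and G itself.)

4

A cyclic group of order 26 has exactly one subgroup for each divisor of 26.
Divisors of 26: 1, 2, 13, 26.
So Z/26Z has 4 subgroups.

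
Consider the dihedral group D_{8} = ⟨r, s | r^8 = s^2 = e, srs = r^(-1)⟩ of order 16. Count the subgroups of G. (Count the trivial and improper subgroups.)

19

|G| = 16, so by Lagrange every subgroup order divides 16. Divisors: 1, 2, 4, 8, 16.
Subgroups by order — order 1: 1; order 2: 9; order 4: 5; order 8: 3; order 16: 1.
Total: 1 + 9 + 5 + 3 + 1 = 19.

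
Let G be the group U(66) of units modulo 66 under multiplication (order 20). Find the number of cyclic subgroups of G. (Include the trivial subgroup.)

A cyclic subgroup of order d is generated by each of its φ(d) elements of order d, so the cyclic subgroups of order d number (#elements of order d)/φ(d).
Cyclic subgroups by order — order 1: 1; order 2: 3; order 5: 1; order 10: 3.
Total: 8.

8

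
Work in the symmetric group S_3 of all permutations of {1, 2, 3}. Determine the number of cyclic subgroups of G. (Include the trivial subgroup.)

5

Each element a generates a cyclic subgroup ⟨a⟩; distinct elements may generate the same one (a cyclic group of order d has φ(d) generators).
Cyclic subgroups by order — order 1: 1; order 2: 3; order 3: 1.
Total: 5.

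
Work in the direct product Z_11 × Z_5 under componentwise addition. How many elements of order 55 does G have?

An element (a,b) has order lcm(ord(a), ord(b)); count pairs with lcm equal to 55.
Enumerating gives 40 such elements.

40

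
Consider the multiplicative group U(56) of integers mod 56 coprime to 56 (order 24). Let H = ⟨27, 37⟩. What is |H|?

|⟨27⟩| = 2 and |⟨37⟩| = 6, so |H| is a multiple of lcm(2, 6) = 6 and divides |G| = 24.
Closing under the operation: H = {1, 3, 9, 19, 25, 27, 29, 31, 37, 47, 53, 55}, so |H| = 12.

12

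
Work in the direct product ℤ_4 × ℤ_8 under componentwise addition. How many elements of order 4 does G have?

12

An element (a,b) has order lcm(ord(a), ord(b)); count pairs with lcm equal to 4.
Enumerating gives 12 such elements.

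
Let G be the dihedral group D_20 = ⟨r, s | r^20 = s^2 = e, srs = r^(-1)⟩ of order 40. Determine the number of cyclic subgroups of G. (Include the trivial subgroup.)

Each element a generates a cyclic subgroup ⟨a⟩; distinct elements may generate the same one (a cyclic group of order d has φ(d) generators).
Cyclic subgroups by order — order 1: 1; order 2: 21; order 4: 1; order 5: 1; order 10: 1; order 20: 1.
Total: 26.

26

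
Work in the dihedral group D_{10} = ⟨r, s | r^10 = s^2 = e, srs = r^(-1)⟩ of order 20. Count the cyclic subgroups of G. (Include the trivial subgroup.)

Each element a generates a cyclic subgroup ⟨a⟩; distinct elements may generate the same one (a cyclic group of order d has φ(d) generators).
Cyclic subgroups by order — order 1: 1; order 2: 11; order 5: 1; order 10: 1.
Total: 14.

14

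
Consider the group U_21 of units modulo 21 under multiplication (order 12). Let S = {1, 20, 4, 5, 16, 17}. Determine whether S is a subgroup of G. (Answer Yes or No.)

|S| = 6 divides |G| = 12, consistent with Lagrange.
S contains the identity, every element's inverse is in S, and S is closed under ·: it is a subgroup.
In fact S = ⟨17⟩.

Yes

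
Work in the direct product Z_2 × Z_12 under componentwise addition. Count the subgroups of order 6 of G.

3

|G| = 24 and 6 | 24, so subgroups of order 6 are possible by Lagrange.
The subgroups of order 6 are: {(0,0), (0,2), (0,4), (0,6), (0,8), (0,10)}; {(0,0), (0,4), (0,8), (1,0), (1,4), (1,8)}; {(0,0), (0,4), (0,8), (1,2), (1,6), (1,10)}.
So G has 3 subgroups of order 6.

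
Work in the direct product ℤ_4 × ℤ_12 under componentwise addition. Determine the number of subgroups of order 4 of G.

7

|G| = 48 and 4 | 48, so subgroups of order 4 are possible by Lagrange.
The subgroups of order 4 are: {(0,0), (0,3), (0,6), (0,9)}; {(0,0), (0,6), (2,0), (2,6)}; {(0,0), (0,6), (2,3), (2,9)}; {(0,0), (1,0), (2,0), (3,0)}; … (7 in all).
So G has 7 subgroups of order 4.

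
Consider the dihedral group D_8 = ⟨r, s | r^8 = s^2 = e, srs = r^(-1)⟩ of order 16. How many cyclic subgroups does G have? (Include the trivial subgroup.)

12

A cyclic subgroup of order d is generated by each of its φ(d) elements of order d, so the cyclic subgroups of order d number (#elements of order d)/φ(d).
Cyclic subgroups by order — order 1: 1; order 2: 9; order 4: 1; order 8: 1.
Total: 12.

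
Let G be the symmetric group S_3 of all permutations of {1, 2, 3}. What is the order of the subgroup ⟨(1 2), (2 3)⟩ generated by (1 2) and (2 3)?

|⟨(1 2)⟩| = 2 and |⟨(2 3)⟩| = 2, so |H| is a multiple of lcm(2, 2) = 2 and divides |G| = 6.
Closing {(1 2), (2 3)} under the group operation gives all of G, so |H| = 6.

6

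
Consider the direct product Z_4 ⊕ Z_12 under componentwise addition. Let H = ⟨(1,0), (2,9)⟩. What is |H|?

|⟨(1,0)⟩| = 4 and |⟨(2,9)⟩| = 4, so |H| is a multiple of lcm(4, 4) = 4 and divides |G| = 48.
Closing under the operation: H = {(0,0), (0,3), (0,6), (0,9), (1,0), (1,3), (1,6), (1,9), (2,0), (2,3), (2,6), (2,9), (3,0), (3,3), (3,6), (3,9)}, so |H| = 16.

16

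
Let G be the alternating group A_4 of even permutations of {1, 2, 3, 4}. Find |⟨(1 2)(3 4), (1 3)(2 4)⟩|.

4

|⟨(1 2)(3 4)⟩| = 2 and |⟨(1 3)(2 4)⟩| = 2, so |H| is a multiple of lcm(2, 2) = 2 and divides |G| = 12.
Closing under the operation: H = {e, (1 2)(3 4), (1 3)(2 4), (1 4)(2 3)}, so |H| = 4.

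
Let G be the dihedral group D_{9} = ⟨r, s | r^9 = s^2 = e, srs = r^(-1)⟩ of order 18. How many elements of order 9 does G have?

The elements of order 9 are: r, r^2, r^4, r^5, r^7, r^8.
That's 6.

6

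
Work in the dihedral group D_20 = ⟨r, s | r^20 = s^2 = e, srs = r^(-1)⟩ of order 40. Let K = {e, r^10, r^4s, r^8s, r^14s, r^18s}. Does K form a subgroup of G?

No

|K| = 6 does not divide |G| = 40, so by Lagrange K is not a subgroup.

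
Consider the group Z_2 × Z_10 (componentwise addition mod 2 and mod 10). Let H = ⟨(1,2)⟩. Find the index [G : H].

|⟨(1,2)⟩| = 10 and |G| = 20.
By Lagrange, [G : H] = |G|/|H| = 20/10 = 2.

2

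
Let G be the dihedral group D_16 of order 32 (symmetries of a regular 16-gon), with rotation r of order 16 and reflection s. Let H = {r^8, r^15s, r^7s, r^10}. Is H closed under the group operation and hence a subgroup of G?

The identity e ∉ H, so H is not a subgroup.

No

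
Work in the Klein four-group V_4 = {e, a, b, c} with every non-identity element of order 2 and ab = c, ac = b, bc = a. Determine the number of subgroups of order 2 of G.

|G| = 4 and 2 | 4, so subgroups of order 2 are possible by Lagrange.
The subgroups of order 2 are: {e, a}; {e, b}; {e, c}.
So G has 3 subgroups of order 2.

3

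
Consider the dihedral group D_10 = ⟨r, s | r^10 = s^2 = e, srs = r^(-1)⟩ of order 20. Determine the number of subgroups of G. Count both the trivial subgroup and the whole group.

|G| = 20, so by Lagrange every subgroup order divides 20. Divisors: 1, 2, 4, 5, 10, 20.
Subgroups by order — order 1: 1; order 2: 11; order 4: 5; order 5: 1; order 10: 3; order 20: 1.
Total: 1 + 11 + 5 + 1 + 3 + 1 = 22.

22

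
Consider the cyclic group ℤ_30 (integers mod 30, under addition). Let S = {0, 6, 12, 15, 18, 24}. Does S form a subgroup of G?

No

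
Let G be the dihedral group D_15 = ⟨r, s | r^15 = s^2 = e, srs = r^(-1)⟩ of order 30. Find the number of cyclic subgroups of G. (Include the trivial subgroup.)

Group the elements of G by the cyclic subgroup they generate; each cyclic subgroup of order d accounts for φ(d) elements.
Cyclic subgroups by order — order 1: 1; order 2: 15; order 3: 1; order 5: 1; order 15: 1.
Total: 19.

19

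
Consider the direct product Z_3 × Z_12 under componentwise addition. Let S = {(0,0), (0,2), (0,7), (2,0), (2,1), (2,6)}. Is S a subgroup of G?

No

(0,7) ∈ S but its inverse (0,5) ∉ S, so S is not a subgroup.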